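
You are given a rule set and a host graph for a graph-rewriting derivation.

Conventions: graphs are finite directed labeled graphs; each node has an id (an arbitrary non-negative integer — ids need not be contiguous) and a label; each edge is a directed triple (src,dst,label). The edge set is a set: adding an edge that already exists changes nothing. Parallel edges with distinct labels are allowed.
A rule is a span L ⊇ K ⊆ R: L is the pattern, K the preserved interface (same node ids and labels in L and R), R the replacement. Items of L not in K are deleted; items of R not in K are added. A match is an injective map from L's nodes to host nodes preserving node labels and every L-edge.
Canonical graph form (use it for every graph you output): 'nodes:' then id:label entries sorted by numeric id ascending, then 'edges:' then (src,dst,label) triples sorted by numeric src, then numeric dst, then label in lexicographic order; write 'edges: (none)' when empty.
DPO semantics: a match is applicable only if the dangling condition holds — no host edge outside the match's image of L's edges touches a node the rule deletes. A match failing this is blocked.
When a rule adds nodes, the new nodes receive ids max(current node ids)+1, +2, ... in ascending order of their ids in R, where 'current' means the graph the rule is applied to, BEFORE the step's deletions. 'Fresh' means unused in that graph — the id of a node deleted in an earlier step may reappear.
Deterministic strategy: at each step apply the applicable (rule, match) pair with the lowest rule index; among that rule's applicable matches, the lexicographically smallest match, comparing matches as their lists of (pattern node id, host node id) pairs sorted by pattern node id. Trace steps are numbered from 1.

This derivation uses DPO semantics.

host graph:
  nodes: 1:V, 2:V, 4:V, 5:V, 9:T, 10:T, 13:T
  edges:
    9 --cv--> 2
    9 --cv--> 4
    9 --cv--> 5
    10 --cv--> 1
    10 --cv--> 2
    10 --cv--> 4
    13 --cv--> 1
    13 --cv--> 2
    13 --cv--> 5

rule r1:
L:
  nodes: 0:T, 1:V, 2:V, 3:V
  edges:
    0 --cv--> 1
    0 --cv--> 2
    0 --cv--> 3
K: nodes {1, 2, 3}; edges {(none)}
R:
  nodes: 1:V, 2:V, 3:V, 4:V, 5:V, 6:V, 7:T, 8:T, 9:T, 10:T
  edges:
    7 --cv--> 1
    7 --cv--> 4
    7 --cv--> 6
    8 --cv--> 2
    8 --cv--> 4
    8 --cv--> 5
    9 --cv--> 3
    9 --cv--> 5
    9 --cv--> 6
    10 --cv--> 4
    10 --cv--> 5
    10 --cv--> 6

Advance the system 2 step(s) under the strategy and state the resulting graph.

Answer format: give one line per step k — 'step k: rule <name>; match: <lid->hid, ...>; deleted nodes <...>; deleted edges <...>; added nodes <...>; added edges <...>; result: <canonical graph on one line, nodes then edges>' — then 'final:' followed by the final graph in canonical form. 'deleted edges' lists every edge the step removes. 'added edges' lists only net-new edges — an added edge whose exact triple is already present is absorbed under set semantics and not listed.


step 1: rule r1; match: 0->9, 1->2, 2->4, 3->5; deleted nodes 9; deleted edges (9,2,cv); (9,4,cv); (9,5,cv); added nodes 14, 15, 16, 17, 18, 19, 20; added edges (17,2,cv); (17,14,cv); (17,16,cv); (18,4,cv); (18,14,cv); (18,15,cv); (19,5,cv); (19,15,cv); (19,16,cv); (20,14,cv); (20,15,cv); (20,16,cv); result: nodes: 1:V, 2:V, 4:V, 5:V, 10:T, 13:T, 14:V, 15:V, 16:V, 17:T, 18:T, 19:T, 20:T edges: (10,1,cv); (10,2,cv); (10,4,cv); (13,1,cv); (13,2,cv); (13,5,cv); (17,2,cv); (17,14,cv); (17,16,cv); (18,4,cv); (18,14,cv); (18,15,cv); (19,5,cv); (19,15,cv); (19,16,cv); (20,14,cv); (20,15,cv); (20,16,cv)
step 2: rule r1; match: 0->10, 1->1, 2->2, 3->4; deleted nodes 10; deleted edges (10,1,cv); (10,2,cv); (10,4,cv); added nodes 21, 22, 23, 24, 25, 26, 27; added edges (24,1,cv); (24,21,cv); (24,23,cv); (25,2,cv); (25,21,cv); (25,22,cv); (26,4,cv); (26,22,cv); (26,23,cv); (27,21,cv); (27,22,cv); (27,23,cv); result: nodes: 1:V, 2:V, 4:V, 5:V, 13:T, 14:V, 15:V, 16:V, 17:T, 18:T, 19:T, 20:T, 21:V, 22:V, 23:V, 24:T, 25:T, 26:T, 27:T edges: (13,1,cv); (13,2,cv); (13,5,cv); (17,2,cv); (17,14,cv); (17,16,cv); (18,4,cv); (18,14,cv); (18,15,cv); (19,5,cv); (19,15,cv); (19,16,cv); (20,14,cv); (20,15,cv); (20,16,cv); (24,1,cv); (24,21,cv); (24,23,cv); (25,2,cv); (25,21,cv); (25,22,cv); (26,4,cv); (26,22,cv); (26,23,cv); (27,21,cv); (27,22,cv); (27,23,cv)
final:
nodes: 1:V, 2:V, 4:V, 5:V, 13:T, 14:V, 15:V, 16:V, 17:T, 18:T, 19:T, 20:T, 21:V, 22:V, 23:V, 24:T, 25:T, 26:T, 27:T
edges: (13,1,cv); (13,2,cv); (13,5,cv); (17,2,cv); (17,14,cv); (17,16,cv); (18,4,cv); (18,14,cv); (18,15,cv); (19,5,cv); (19,15,cv); (19,16,cv); (20,14,cv); (20,15,cv); (20,16,cv); (24,1,cv); (24,21,cv); (24,23,cv); (25,2,cv); (25,21,cv); (25,22,cv); (26,4,cv); (26,22,cv); (26,23,cv); (27,21,cv); (27,22,cv); (27,23,cv)


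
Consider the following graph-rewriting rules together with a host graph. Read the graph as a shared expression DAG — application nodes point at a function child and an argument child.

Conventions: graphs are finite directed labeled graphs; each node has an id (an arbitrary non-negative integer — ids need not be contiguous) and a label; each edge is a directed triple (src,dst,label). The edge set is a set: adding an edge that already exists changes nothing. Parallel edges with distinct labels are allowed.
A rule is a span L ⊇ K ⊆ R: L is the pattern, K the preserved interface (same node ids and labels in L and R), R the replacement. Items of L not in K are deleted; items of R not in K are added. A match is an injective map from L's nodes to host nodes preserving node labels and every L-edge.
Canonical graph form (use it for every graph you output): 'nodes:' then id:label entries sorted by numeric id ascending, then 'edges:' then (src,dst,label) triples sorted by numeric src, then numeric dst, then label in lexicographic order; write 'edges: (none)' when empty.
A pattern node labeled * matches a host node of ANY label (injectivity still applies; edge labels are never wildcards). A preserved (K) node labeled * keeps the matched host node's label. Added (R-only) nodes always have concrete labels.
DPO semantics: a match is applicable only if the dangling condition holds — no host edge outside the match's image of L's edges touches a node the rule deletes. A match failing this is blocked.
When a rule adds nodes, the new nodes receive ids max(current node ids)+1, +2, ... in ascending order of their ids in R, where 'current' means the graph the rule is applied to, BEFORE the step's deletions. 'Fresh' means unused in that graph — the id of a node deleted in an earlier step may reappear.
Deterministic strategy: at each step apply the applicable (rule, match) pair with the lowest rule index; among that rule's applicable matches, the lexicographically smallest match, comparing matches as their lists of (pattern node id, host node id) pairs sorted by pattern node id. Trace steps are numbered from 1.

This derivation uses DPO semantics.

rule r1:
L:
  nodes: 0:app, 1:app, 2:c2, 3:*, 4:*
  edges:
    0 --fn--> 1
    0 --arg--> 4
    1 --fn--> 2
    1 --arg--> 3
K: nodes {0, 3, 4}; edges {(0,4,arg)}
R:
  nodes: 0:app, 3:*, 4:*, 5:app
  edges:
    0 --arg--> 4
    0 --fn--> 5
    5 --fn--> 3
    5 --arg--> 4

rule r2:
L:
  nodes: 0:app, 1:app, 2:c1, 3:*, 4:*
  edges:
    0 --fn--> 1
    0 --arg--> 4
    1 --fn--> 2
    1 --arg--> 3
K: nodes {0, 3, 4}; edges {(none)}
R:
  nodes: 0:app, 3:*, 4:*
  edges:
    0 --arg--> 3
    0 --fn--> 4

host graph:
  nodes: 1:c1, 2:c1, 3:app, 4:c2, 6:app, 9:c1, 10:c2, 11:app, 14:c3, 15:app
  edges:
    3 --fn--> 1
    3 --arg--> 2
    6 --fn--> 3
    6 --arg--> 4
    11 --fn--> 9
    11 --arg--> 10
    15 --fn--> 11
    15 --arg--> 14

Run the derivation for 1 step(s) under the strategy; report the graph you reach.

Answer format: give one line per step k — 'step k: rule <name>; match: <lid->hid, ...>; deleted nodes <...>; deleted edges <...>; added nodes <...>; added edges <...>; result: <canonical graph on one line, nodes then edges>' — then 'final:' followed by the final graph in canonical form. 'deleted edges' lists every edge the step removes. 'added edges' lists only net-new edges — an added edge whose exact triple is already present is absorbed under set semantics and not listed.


step 1: rule r2; match: 0->6, 1->3, 2->1, 3->2, 4->4; deleted nodes 1, 3; deleted edges (3,1,fn); (3,2,arg); (6,3,fn); (6,4,arg); added nodes (none); added edges (6,2,arg); (6,4,fn); result: nodes: 2:c1, 4:c2, 6:app, 9:c1, 10:c2, 11:app, 14:c3, 15:app edges: (6,2,arg); (6,4,fn); (11,9,fn); (11,10,arg); (15,11,fn); (15,14,arg)
final:
nodes: 2:c1, 4:c2, 6:app, 9:c1, 10:c2, 11:app, 14:c3, 15:app
edges: (6,2,arg); (6,4,fn); (11,9,fn); (11,10,arg); (15,11,fn); (15,14,arg)


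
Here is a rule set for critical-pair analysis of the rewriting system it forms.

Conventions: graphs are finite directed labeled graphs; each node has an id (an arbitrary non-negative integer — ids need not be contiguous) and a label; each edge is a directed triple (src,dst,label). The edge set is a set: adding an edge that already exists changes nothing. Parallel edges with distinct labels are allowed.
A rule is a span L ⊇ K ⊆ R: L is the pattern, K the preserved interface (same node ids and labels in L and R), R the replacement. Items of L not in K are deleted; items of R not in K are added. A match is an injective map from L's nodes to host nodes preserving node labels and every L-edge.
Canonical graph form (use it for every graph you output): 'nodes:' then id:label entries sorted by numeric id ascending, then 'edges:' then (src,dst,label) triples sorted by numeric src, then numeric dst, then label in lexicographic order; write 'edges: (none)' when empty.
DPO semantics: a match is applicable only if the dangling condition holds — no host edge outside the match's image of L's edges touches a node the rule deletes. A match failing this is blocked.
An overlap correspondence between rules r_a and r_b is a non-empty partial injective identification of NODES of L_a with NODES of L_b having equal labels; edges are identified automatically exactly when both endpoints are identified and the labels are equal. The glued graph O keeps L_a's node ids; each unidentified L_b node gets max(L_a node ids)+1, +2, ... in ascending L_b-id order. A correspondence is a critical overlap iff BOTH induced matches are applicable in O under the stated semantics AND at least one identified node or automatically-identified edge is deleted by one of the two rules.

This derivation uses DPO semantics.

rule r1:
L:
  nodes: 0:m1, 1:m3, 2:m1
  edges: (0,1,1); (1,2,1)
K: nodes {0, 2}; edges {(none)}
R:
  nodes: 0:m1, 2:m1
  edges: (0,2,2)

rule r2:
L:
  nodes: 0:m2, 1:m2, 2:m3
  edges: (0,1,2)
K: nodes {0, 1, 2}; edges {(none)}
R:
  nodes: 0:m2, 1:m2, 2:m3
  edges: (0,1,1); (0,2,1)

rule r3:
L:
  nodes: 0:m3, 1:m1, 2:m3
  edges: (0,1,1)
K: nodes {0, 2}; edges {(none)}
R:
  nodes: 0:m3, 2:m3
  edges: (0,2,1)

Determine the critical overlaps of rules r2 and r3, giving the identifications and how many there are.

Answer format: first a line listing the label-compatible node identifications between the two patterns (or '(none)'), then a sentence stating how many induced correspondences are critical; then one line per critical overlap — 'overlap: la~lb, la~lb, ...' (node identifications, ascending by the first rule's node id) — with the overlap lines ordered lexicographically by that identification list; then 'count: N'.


label-compatible node identifications between L(r2) and L(r3): 2~0, 2~2
0 of the induced correspondences are critical overlaps of r2 and r3.
count: 0


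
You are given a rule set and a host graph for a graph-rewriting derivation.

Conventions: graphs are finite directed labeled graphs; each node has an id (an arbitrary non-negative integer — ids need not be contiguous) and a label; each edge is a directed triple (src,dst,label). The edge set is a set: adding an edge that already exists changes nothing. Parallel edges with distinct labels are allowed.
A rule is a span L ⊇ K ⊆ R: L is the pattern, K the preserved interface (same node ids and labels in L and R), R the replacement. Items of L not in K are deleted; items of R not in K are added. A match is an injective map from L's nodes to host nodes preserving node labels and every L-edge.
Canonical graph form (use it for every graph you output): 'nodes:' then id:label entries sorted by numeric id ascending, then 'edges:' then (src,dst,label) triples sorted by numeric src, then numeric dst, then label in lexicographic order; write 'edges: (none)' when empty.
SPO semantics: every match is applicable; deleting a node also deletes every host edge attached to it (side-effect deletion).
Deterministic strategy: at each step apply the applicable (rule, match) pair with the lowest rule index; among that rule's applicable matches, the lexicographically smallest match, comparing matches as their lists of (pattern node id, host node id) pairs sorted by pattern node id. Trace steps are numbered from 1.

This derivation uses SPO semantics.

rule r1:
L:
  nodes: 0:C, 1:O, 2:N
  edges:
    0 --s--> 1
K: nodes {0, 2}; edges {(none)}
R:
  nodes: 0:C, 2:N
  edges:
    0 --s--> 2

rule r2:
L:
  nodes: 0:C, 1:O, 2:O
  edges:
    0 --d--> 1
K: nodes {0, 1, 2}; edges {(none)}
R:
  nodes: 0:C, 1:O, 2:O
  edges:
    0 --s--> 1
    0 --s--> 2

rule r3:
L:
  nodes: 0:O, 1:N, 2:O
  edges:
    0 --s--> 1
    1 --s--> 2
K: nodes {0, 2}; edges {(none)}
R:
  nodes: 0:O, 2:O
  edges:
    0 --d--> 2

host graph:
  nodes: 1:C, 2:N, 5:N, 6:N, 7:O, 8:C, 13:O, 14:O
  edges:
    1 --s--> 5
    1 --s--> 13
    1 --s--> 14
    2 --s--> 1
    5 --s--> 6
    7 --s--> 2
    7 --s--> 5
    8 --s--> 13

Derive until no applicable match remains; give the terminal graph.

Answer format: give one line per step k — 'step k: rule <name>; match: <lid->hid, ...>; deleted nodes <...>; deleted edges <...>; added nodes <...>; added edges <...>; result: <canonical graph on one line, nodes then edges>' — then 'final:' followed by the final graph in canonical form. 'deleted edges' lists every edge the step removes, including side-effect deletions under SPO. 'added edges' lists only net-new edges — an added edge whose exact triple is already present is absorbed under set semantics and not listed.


step 1: rule r1; match: 0->1, 1->13, 2->2; deleted nodes 13; deleted edges (1,13,s); (8,13,s); added nodes (none); added edges (1,2,s); result: nodes: 1:C, 2:N, 5:N, 6:N, 7:O, 8:C, 14:O edges: (1,2,s); (1,5,s); (1,14,s); (2,1,s); (5,6,s); (7,2,s); (7,5,s)
step 2: rule r1; match: 0->1, 1->14, 2->2; deleted nodes 14; deleted edges (1,14,s); added nodes (none); added edges (none); result: nodes: 1:C, 2:N, 5:N, 6:N, 7:O, 8:C edges: (1,2,s); (1,5,s); (2,1,s); (5,6,s); (7,2,s); (7,5,s)
final:
nodes: 1:C, 2:N, 5:N, 6:N, 7:O, 8:C
edges: (1,2,s); (1,5,s); (2,1,s); (5,6,s); (7,2,s); (7,5,s)


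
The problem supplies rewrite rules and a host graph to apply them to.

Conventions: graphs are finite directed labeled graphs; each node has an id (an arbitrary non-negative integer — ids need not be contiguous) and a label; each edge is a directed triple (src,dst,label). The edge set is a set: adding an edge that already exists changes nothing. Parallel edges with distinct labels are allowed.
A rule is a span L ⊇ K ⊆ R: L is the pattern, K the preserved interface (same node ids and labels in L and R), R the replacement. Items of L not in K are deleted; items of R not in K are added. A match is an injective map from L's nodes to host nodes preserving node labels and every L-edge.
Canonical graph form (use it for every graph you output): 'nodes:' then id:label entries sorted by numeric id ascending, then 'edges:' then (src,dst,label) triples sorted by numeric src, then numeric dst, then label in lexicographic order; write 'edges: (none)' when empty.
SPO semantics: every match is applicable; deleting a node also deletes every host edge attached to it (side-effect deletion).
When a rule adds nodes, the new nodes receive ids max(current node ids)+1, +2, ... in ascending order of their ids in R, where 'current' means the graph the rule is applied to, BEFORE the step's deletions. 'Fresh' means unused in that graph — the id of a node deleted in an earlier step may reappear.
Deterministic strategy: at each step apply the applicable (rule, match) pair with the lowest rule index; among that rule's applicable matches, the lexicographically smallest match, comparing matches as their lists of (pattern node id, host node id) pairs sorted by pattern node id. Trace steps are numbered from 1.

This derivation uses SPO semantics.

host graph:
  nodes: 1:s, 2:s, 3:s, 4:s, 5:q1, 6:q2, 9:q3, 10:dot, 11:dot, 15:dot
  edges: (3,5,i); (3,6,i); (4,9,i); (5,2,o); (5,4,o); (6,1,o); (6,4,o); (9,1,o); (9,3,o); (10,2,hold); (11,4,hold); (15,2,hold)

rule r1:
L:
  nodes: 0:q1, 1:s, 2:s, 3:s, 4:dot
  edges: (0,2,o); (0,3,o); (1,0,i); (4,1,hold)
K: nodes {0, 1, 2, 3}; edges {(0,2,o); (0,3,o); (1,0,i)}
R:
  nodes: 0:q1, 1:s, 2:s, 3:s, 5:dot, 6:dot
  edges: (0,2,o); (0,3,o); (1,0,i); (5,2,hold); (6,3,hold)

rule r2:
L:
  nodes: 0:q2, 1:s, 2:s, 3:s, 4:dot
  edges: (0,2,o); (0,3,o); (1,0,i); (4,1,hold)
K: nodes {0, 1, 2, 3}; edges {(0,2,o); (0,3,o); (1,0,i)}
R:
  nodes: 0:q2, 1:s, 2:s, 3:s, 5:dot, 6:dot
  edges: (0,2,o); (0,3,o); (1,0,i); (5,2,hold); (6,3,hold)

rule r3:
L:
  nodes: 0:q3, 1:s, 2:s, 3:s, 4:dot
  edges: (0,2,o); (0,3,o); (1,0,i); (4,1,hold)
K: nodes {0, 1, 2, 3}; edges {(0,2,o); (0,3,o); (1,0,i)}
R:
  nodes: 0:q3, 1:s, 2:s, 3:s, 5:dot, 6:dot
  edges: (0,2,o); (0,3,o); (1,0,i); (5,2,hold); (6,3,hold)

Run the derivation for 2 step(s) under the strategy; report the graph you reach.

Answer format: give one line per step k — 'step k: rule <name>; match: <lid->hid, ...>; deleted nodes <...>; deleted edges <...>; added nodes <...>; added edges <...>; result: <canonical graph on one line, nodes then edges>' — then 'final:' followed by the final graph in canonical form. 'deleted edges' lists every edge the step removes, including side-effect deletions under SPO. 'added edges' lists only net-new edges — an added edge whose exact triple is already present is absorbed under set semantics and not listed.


step 1: rule r3; match: 0->9, 1->4, 2->1, 3->3, 4->11; deleted nodes 11; deleted edges (11,4,hold); added nodes 16, 17; added edges (16,1,hold); (17,3,hold); result: nodes: 1:s, 2:s, 3:s, 4:s, 5:q1, 6:q2, 9:q3, 10:dot, 15:dot, 16:dot, 17:dot edges: (3,5,i); (3,6,i); (4,9,i); (5,2,o); (5,4,o); (6,1,o); (6,4,o); (9,1,o); (9,3,o); (10,2,hold); (15,2,hold); (16,1,hold); (17,3,hold)
step 2: rule r1; match: 0->5, 1->3, 2->2, 3->4, 4->17; deleted nodes 17; deleted edges (17,3,hold); added nodes 18, 19; added edges (18,2,hold); (19,4,hold); result: nodes: 1:s, 2:s, 3:s, 4:s, 5:q1, 6:q2, 9:q3, 10:dot, 15:dot, 16:dot, 18:dot, 19:dot edges: (3,5,i); (3,6,i); (4,9,i); (5,2,o); (5,4,o); (6,1,o); (6,4,o); (9,1,o); (9,3,o); (10,2,hold); (15,2,hold); (16,1,hold); (18,2,hold); (19,4,hold)
final:
nodes: 1:s, 2:s, 3:s, 4:s, 5:q1, 6:q2, 9:q3, 10:dot, 15:dot, 16:dot, 18:dot, 19:dot
edges: (3,5,i); (3,6,i); (4,9,i); (5,2,o); (5,4,o); (6,1,o); (6,4,o); (9,1,o); (9,3,o); (10,2,hold); (15,2,hold); (16,1,hold); (18,2,hold); (19,4,hold)


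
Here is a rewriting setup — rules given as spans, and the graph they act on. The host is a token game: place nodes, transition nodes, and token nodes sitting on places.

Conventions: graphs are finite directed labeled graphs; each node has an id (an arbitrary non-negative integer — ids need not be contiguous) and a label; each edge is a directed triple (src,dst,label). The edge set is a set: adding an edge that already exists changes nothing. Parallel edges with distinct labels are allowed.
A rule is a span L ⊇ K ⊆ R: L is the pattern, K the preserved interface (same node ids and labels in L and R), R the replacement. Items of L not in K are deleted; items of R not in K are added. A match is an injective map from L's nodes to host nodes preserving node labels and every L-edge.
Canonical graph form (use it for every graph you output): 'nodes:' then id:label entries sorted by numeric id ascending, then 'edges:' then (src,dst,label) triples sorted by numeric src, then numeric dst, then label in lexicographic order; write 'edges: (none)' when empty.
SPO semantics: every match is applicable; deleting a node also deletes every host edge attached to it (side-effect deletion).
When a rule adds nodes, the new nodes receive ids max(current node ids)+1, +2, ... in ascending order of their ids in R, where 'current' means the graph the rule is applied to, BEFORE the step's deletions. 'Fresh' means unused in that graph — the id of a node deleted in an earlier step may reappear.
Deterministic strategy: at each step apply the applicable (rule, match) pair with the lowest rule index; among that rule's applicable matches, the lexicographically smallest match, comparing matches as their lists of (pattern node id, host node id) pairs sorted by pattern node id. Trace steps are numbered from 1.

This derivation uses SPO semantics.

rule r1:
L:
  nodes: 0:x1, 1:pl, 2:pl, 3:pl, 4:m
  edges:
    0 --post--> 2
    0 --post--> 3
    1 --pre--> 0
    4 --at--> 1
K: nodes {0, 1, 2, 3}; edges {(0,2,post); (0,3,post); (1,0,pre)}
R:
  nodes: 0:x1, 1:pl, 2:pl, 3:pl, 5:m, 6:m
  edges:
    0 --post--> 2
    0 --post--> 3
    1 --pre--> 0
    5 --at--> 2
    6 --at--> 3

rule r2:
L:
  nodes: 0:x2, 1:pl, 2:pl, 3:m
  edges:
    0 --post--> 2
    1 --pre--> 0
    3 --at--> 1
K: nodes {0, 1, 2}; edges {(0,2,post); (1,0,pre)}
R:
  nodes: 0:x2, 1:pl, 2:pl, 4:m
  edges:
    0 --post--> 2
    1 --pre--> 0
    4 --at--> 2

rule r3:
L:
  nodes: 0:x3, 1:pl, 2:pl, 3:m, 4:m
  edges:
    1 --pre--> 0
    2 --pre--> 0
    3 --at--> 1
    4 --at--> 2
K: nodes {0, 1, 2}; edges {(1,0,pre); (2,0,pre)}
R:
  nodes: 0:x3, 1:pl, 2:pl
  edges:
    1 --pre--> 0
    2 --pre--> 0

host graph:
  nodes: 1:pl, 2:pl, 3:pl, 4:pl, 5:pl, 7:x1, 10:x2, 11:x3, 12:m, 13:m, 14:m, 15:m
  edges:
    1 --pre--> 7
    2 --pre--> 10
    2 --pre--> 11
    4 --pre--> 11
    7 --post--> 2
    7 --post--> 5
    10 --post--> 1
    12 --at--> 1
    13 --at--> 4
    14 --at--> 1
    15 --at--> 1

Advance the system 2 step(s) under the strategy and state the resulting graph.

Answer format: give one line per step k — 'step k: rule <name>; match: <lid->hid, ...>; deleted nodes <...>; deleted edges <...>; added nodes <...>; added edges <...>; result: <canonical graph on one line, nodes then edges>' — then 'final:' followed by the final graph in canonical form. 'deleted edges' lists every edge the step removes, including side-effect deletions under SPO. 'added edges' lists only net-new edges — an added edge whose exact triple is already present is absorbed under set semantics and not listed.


step 1: rule r1; match: 0->7, 1->1, 2->2, 3->5, 4->12; deleted nodes 12; deleted edges (12,1,at); added nodes 16, 17; added edges (16,2,at); (17,5,at); result: nodes: 1:pl, 2:pl, 3:pl, 4:pl, 5:pl, 7:x1, 10:x2, 11:x3, 13:m, 14:m, 15:m, 16:m, 17:m edges: (1,7,pre); (2,10,pre); (2,11,pre); (4,11,pre); (7,2,post); (7,5,post); (10,1,post); (13,4,at); (14,1,at); (15,1,at); (16,2,at); (17,5,at)
step 2: rule r1; match: 0->7, 1->1, 2->2, 3->5, 4->14; deleted nodes 14; deleted edges (14,1,at); added nodes 18, 19; added edges (18,2,at); (19,5,at); result: nodes: 1:pl, 2:pl, 3:pl, 4:pl, 5:pl, 7:x1, 10:x2, 11:x3, 13:m, 15:m, 16:m, 17:m, 18:m, 19:m edges: (1,7,pre); (2,10,pre); (2,11,pre); (4,11,pre); (7,2,post); (7,5,post); (10,1,post); (13,4,at); (15,1,at); (16,2,at); (17,5,at); (18,2,at); (19,5,at)
final:
nodes: 1:pl, 2:pl, 3:pl, 4:pl, 5:pl, 7:x1, 10:x2, 11:x3, 13:m, 15:m, 16:m, 17:m, 18:m, 19:m
edges: (1,7,pre); (2,10,pre); (2,11,pre); (4,11,pre); (7,2,post); (7,5,post); (10,1,post); (13,4,at); (15,1,at); (16,2,at); (17,5,at); (18,2,at); (19,5,at)


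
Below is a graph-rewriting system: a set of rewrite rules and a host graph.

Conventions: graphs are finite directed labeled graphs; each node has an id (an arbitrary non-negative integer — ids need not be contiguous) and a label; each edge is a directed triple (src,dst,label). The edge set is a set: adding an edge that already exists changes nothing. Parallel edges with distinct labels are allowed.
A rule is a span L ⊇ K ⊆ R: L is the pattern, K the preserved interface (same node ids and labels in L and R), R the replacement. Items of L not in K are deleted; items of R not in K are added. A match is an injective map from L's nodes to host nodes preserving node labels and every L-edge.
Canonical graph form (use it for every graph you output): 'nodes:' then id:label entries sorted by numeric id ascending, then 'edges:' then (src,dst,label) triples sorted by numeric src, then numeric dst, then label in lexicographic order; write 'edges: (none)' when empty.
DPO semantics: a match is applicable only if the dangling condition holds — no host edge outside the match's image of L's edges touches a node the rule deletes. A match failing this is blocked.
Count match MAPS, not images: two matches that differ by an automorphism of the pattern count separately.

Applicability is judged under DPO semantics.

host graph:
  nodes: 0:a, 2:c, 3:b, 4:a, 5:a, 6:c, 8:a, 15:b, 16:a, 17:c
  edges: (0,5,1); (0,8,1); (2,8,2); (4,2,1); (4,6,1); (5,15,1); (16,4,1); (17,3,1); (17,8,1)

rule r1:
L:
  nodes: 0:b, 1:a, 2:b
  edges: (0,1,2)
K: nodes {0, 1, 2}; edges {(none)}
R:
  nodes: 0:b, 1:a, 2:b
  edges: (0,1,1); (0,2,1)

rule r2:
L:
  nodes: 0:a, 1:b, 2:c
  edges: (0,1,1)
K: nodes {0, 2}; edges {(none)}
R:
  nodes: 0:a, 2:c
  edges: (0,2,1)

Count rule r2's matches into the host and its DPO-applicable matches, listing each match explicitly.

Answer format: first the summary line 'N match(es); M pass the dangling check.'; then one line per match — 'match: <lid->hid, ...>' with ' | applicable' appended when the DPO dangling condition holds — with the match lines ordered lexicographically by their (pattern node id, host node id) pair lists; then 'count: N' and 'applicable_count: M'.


3 match(es); 3 pass the dangling check.
match: 0->5, 1->15, 2->2 | applicable
match: 0->5, 1->15, 2->6 | applicable
match: 0->5, 1->15, 2->17 | applicable
count: 3
applicable_count: 3


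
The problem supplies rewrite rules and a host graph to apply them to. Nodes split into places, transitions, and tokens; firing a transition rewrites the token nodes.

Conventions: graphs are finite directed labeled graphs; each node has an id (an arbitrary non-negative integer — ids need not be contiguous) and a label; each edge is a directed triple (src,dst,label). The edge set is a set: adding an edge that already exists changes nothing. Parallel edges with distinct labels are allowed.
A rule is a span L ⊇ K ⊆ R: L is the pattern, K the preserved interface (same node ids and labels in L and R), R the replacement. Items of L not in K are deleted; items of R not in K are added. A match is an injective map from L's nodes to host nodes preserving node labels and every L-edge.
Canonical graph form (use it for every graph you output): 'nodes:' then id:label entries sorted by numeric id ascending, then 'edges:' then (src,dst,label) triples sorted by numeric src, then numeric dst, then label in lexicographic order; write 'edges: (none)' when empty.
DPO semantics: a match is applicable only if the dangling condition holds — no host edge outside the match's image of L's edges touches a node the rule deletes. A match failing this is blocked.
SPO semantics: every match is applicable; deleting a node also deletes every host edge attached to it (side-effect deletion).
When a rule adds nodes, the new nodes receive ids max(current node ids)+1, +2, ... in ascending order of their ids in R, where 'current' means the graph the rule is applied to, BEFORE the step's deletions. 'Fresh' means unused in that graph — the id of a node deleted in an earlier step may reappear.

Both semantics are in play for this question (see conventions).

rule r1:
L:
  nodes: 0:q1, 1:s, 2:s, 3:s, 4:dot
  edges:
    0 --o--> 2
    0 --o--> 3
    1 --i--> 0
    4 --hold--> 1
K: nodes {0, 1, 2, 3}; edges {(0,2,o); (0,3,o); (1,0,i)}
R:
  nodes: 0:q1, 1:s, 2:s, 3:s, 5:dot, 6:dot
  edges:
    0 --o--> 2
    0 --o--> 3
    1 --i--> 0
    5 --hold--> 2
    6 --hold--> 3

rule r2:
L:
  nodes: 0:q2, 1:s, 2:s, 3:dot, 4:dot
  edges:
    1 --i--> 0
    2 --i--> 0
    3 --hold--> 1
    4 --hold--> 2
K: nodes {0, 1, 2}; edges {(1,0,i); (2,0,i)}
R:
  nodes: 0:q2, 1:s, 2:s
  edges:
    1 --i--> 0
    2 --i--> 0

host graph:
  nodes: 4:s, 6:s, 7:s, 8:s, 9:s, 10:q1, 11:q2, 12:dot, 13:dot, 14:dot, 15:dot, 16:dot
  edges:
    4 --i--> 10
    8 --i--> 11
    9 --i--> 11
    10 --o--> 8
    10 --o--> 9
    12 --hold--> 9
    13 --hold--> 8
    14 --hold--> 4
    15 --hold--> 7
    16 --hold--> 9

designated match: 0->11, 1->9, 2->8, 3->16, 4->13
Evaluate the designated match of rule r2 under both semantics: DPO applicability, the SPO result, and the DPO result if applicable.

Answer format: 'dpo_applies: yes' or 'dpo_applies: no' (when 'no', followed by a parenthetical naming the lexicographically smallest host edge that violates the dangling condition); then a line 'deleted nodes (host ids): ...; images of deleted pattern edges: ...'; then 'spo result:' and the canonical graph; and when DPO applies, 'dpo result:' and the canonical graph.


dpo_applies: yes
deleted nodes (host ids): 13, 16; images of deleted pattern edges: (13,8,hold); (16,9,hold)
spo result:
nodes: 4:s, 6:s, 7:s, 8:s, 9:s, 10:q1, 11:q2, 12:dot, 14:dot, 15:dot
edges: (4,10,i); (8,11,i); (9,11,i); (10,8,o); (10,9,o); (12,9,hold); (14,4,hold); (15,7,hold)
dpo result:
nodes: 4:s, 6:s, 7:s, 8:s, 9:s, 10:q1, 11:q2, 12:dot, 14:dot, 15:dot
edges: (4,10,i); (8,11,i); (9,11,i); (10,8,o); (10,9,o); (12,9,hold); (14,4,hold); (15,7,hold)


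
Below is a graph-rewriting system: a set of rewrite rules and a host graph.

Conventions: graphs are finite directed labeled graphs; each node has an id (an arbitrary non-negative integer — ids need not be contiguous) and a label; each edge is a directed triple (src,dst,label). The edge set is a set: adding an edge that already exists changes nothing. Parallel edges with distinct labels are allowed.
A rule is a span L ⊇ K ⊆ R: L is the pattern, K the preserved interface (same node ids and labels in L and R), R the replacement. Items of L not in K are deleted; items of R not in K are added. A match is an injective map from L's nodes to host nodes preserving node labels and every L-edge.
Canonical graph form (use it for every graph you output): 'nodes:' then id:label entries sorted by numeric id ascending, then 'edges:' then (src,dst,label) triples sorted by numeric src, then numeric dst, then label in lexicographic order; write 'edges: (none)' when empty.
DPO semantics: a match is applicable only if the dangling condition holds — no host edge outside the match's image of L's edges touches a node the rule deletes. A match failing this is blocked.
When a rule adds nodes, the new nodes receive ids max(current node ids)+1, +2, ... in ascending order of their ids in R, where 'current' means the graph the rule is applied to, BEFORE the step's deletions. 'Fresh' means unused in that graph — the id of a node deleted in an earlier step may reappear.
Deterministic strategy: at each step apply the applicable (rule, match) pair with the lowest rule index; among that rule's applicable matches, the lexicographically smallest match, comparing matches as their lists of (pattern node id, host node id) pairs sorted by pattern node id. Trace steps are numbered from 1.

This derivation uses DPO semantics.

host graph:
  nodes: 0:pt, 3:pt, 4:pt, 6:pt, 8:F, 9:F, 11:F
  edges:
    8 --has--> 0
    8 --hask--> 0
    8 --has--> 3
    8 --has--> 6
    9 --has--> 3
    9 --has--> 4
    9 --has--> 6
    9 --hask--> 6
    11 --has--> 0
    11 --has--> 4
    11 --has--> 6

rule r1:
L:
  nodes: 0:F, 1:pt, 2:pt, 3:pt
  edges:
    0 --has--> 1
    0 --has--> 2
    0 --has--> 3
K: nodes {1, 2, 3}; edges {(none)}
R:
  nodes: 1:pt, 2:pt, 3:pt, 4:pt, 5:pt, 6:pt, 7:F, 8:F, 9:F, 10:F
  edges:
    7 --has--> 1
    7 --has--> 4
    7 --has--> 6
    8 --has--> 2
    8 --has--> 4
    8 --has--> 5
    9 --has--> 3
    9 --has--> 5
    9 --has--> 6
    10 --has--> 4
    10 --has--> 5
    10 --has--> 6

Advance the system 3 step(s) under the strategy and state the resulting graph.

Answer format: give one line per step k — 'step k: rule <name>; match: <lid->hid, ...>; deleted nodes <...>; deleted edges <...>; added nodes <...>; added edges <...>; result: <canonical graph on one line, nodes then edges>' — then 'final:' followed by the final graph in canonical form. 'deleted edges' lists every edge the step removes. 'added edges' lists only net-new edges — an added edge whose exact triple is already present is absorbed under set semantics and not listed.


step 1: rule r1; match: 0->11, 1->0, 2->4, 3->6; deleted nodes 11; deleted edges (11,0,has); (11,4,has); (11,6,has); added nodes 12, 13, 14, 15, 16, 17, 18; added edges (15,0,has); (15,12,has); (15,14,has); (16,4,has); (16,12,has); (16,13,has); (17,6,has); (17,13,has); (17,14,has); (18,12,has); (18,13,has); (18,14,has); result: nodes: 0:pt, 3:pt, 4:pt, 6:pt, 8:F, 9:F, 12:pt, 13:pt, 14:pt, 15:F, 16:F, 17:F, 18:F edges: (8,0,has); (8,0,hask); (8,3,has); (8,6,has); (9,3,has); (9,4,has); (9,6,has); (9,6,hask); (15,0,has); (15,12,has); (15,14,has); (16,4,has); (16,12,has); (16,13,has); (17,6,has); (17,13,has); (17,14,has); (18,12,has); (18,13,has); (18,14,has)
step 2: rule r1; match: 0->15, 1->0, 2->12, 3->14; deleted nodes 15; deleted edges (15,0,has); (15,12,has); (15,14,has); added nodes 19, 20, 21, 22, 23, 24, 25; added edges (22,0,has); (22,19,has); (22,21,has); (23,12,has); (23,19,has); (23,20,has); (24,14,has); (24,20,has); (24,21,has); (25,19,has); (25,20,has); (25,21,has); result: nodes: 0:pt, 3:pt, 4:pt, 6:pt, 8:F, 9:F, 12:pt, 13:pt, 14:pt, 16:F, 17:F, 18:F, 19:pt, 20:pt, 21:pt, 22:F, 23:F, 24:F, 25:F edges: (8,0,has); (8,0,hask); (8,3,has); (8,6,has); (9,3,has); (9,4,has); (9,6,has); (9,6,hask); (16,4,has); (16,12,has); (16,13,has); (17,6,has); (17,13,has); (17,14,has); (18,12,has); (18,13,has); (18,14,has); (22,0,has); (22,19,has); (22,21,has); (23,12,has); (23,19,has); (23,20,has); (24,14,has); (24,20,has); (24,21,has); (25,19,has); (25,20,has); (25,21,has)
step 3: rule r1; match: 0->16, 1->4, 2->12, 3->13; deleted nodes 16; deleted edges (16,4,has); (16,12,has); (16,13,has); added nodes 26, 27, 28, 29, 30, 31, 32; added edges (29,4,has); (29,26,has); (29,28,has); (30,12,has); (30,26,has); (30,27,has); (31,13,has); (31,27,has); (31,28,has); (32,26,has); (32,27,has); (32,28,has); result: nodes: 0:pt, 3:pt, 4:pt, 6:pt, 8:F, 9:F, 12:pt, 13:pt, 14:pt, 17:F, 18:F, 19:pt, 20:pt, 21:pt, 22:F, 23:F, 24:F, 25:F, 26:pt, 27:pt, 28:pt, 29:F, 30:F, 31:F, 32:F edges: (8,0,has); (8,0,hask); (8,3,has); (8,6,has); (9,3,has); (9,4,has); (9,6,has); (9,6,hask); (17,6,has); (17,13,has); (17,14,has); (18,12,has); (18,13,has); (18,14,has); (22,0,has); (22,19,has); (22,21,has); (23,12,has); (23,19,has); (23,20,has); (24,14,has); (24,20,has); (24,21,has); (25,19,has); (25,20,has); (25,21,has); (29,4,has); (29,26,has); (29,28,has); (30,12,has); (30,26,has); (30,27,has); (31,13,has); (31,27,has); (31,28,has); (32,26,has); (32,27,has); (32,28,has)
final:
nodes: 0:pt, 3:pt, 4:pt, 6:pt, 8:F, 9:F, 12:pt, 13:pt, 14:pt, 17:F, 18:F, 19:pt, 20:pt, 21:pt, 22:F, 23:F, 24:F, 25:F, 26:pt, 27:pt, 28:pt, 29:F, 30:F, 31:F, 32:F
edges: (8,0,has); (8,0,hask); (8,3,has); (8,6,has); (9,3,has); (9,4,has); (9,6,has); (9,6,hask); (17,6,has); (17,13,has); (17,14,has); (18,12,has); (18,13,has); (18,14,has); (22,0,has); (22,19,has); (22,21,has); (23,12,has); (23,19,has); (23,20,has); (24,14,has); (24,20,has); (24,21,has); (25,19,has); (25,20,has); (25,21,has); (29,4,has); (29,26,has); (29,28,has); (30,12,has); (30,26,has); (30,27,has); (31,13,has); (31,27,has); (31,28,has); (32,26,has); (32,27,has); (32,28,has)


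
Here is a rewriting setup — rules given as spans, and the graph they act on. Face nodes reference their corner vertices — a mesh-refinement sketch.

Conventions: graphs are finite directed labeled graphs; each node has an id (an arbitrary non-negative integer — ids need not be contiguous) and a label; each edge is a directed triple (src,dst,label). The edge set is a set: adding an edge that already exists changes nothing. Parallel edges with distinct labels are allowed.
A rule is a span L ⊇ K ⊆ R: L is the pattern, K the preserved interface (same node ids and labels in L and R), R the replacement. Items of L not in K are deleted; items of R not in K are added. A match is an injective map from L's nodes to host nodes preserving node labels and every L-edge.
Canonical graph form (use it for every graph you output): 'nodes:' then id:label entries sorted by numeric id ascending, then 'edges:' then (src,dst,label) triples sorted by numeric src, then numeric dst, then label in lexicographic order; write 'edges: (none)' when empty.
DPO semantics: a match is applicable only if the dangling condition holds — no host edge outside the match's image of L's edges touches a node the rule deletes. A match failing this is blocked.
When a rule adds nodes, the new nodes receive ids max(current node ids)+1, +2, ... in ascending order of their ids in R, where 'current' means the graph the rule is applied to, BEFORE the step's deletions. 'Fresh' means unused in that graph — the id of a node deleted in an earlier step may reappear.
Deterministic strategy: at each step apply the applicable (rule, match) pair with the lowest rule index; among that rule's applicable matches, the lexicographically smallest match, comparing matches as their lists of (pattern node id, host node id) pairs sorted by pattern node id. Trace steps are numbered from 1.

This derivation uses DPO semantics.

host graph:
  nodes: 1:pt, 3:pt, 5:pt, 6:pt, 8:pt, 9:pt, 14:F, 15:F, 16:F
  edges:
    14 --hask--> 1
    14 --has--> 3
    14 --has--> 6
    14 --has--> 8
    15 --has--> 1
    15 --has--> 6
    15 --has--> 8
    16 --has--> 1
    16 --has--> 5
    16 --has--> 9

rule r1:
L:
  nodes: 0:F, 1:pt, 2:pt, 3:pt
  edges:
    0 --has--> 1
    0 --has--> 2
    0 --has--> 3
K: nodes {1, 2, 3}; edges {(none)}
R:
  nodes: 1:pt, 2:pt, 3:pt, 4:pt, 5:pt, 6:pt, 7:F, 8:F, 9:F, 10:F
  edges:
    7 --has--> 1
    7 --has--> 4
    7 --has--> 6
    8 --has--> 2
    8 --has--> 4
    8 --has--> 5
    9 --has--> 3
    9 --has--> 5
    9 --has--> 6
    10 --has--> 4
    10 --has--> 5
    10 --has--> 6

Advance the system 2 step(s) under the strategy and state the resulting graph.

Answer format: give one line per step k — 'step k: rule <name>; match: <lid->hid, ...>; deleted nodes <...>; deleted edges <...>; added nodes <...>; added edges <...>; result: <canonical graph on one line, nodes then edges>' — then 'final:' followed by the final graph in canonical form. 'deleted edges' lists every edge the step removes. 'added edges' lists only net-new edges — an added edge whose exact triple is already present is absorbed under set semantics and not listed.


step 1: rule r1; match: 0->15, 1->1, 2->6, 3->8; deleted nodes 15; deleted edges (15,1,has); (15,6,has); (15,8,has); added nodes 17, 18, 19, 20, 21, 22, 23; added edges (20,1,has); (20,17,has); (20,19,has); (21,6,has); (21,17,has); (21,18,has); (22,8,has); (22,18,has); (22,19,has); (23,17,has); (23,18,has); (23,19,has); result: nodes: 1:pt, 3:pt, 5:pt, 6:pt, 8:pt, 9:pt, 14:F, 16:F, 17:pt, 18:pt, 19:pt, 20:F, 21:F, 22:F, 23:F edges: (14,1,hask); (14,3,has); (14,6,has); (14,8,has); (16,1,has); (16,5,has); (16,9,has); (20,1,has); (20,17,has); (20,19,has); (21,6,has); (21,17,has); (21,18,has); (22,8,has); (22,18,has); (22,19,has); (23,17,has); (23,18,has); (23,19,has)
step 2: rule r1; match: 0->16, 1->1, 2->5, 3->9; deleted nodes 16; deleted edges (16,1,has); (16,5,has); (16,9,has); added nodes 24, 25, 26, 27, 28, 29, 30; added edges (27,1,has); (27,24,has); (27,26,has); (28,5,has); (28,24,has); (28,25,has); (29,9,has); (29,25,has); (29,26,has); (30,24,has); (30,25,has); (30,26,has); result: nodes: 1:pt, 3:pt, 5:pt, 6:pt, 8:pt, 9:pt, 14:F, 17:pt, 18:pt, 19:pt, 20:F, 21:F, 22:F, 23:F, 24:pt, 25:pt, 26:pt, 27:F, 28:F, 29:F, 30:F edges: (14,1,hask); (14,3,has); (14,6,has); (14,8,has); (20,1,has); (20,17,has); (20,19,has); (21,6,has); (21,17,has); (21,18,has); (22,8,has); (22,18,has); (22,19,has); (23,17,has); (23,18,has); (23,19,has); (27,1,has); (27,24,has); (27,26,has); (28,5,has); (28,24,has); (28,25,has); (29,9,has); (29,25,has); (29,26,has); (30,24,has); (30,25,has); (30,26,has)
final:
nodes: 1:pt, 3:pt, 5:pt, 6:pt, 8:pt, 9:pt, 14:F, 17:pt, 18:pt, 19:pt, 20:F, 21:F, 22:F, 23:F, 24:pt, 25:pt, 26:pt, 27:F, 28:F, 29:F, 30:F
edges: (14,1,hask); (14,3,has); (14,6,has); (14,8,has); (20,1,has); (20,17,has); (20,19,has); (21,6,has); (21,17,has); (21,18,has); (22,8,has); (22,18,has); (22,19,has); (23,17,has); (23,18,has); (23,19,has); (27,1,has); (27,24,has); (27,26,has); (28,5,has); (28,24,has); (28,25,has); (29,9,has); (29,25,has); (29,26,has); (30,24,has); (30,25,has); (30,26,has)
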